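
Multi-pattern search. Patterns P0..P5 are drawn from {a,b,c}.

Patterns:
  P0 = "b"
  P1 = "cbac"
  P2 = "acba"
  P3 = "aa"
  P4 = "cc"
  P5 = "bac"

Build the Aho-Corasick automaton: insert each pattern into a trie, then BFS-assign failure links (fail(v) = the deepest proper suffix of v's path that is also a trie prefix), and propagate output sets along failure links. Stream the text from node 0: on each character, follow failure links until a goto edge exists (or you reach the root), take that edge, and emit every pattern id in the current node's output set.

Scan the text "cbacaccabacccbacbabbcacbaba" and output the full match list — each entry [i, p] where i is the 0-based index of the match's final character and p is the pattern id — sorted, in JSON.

Build:
Trie nodes:
  n0 'ε': a→6 b→1 c→2
  n1 'b': a→12  ←P0
  n2 'c': b→3 c→11
  n3 'cb': a→4
  n4 'cba': c→5
  n5 'cbac': ·  ←P1
  n6 'a': a→10 c→7
  n7 'ac': b→8
  n8 'acb': a→9
  n9 'acba': ·  ←P2
  n10 'aa': ·  ←P3
  n11 'cc': ·  ←P4
  n12 'ba': c→13
  n13 'bac': ·  ←P5

Failure links (BFS by depth):
  fail(1) 'b': from fail(0)=0 chase 'b': 0 ⇒ 0;  out={0}∪out(0)={0}
  fail(2) 'c': from fail(0)=0 chase 'c': 0 ⇒ 0;  out=∅∪out(0)=∅
  fail(6) 'a': from fail(0)=0 chase 'a': 0 ⇒ 0;  out=∅∪out(0)=∅
  fail(3) 'cb': from fail(2)=0 chase 'b': 0 ⇒ 1;  out=∅∪out(1)={0}
  fail(7) 'ac': from fail(6)=0 chase 'c': 0 ⇒ 2;  out=∅∪out(2)=∅
  fail(10) 'aa': from fail(6)=0 chase 'a': 0 ⇒ 6;  out={3}∪out(6)={3}
  fail(11) 'cc': from fail(2)=0 chase 'c': 0 ⇒ 2;  out={4}∪out(2)={4}
  fail(12) 'ba': from fail(1)=0 chase 'a': 0 ⇒ 6;  out=∅∪out(6)=∅
  fail(4) 'cba': from fail(3)=1 chase 'a': 1 ⇒ 12;  out=∅∪out(12)=∅
  fail(8) 'acb': from fail(7)=2 chase 'b': 2 ⇒ 3;  out=∅∪out(3)={0}
  fail(13) 'bac': from fail(12)=6 chase 'c': 6 ⇒ 7;  out={5}∪out(7)={5}
  fail(5) 'cbac': from fail(4)=12 chase 'c': 12 ⇒ 13;  out={1}∪out(13)={1,5}
  fail(9) 'acba': from fail(8)=3 chase 'a': 3 ⇒ 4;  out={2}∪out(4)={2}

Text stream:
[0] read 'c'  n0⇒n2
[1] read 'b'  n2⇒n3  emit P0@[1:1]
[2] read 'a'  n3⇒n4
[3] read 'c'  n4⇒n5  emit P1@[0:3],P5@[1:3]
[4] read 'a'  n5⇒n6 (via fail)
[5] read 'c'  n6⇒n7
[6] read 'c'  n7⇒n11 (via fail)  emit P4@[5:6]
[7] read 'a'  n11⇒n6 (via fail)
[8] read 'b'  n6⇒n1 (via fail)  emit P0@[8:8]
[9] read 'a'  n1⇒n12
[10] read 'c'  n12⇒n13  emit P5@[8:10]
[11] read 'c'  n13⇒n11 (via fail)  emit P4@[10:11]
[12] read 'c'  n11⇒n11 (via fail)  emit P4@[11:12]
[13] read 'b'  n11⇒n3 (via fail)  emit P0@[13:13]
[14] read 'a'  n3⇒n4
[15] read 'c'  n4⇒n5  emit P1@[12:15],P5@[13:15]
[16] read 'b'  n5⇒n8 (via fail)  emit P0@[16:16]
[17] read 'a'  n8⇒n9  emit P2@[14:17]
[18] read 'b'  n9⇒n1 (via fail)  emit P0@[18:18]
[19] read 'b'  n1⇒n1 (via fail)  emit P0@[19:19]
[20] read 'c'  n1⇒n2 (via fail)
[21] read 'a'  n2⇒n6 (via fail)
[22] read 'c'  n6⇒n7
[23] read 'b'  n7⇒n8  emit P0@[23:23]
[24] read 'a'  n8⇒n9  emit P2@[21:24]
[25] read 'b'  n9⇒n1 (via fail)  emit P0@[25:25]
[26] read 'a'  n1⇒n12

Result: [[1,0],[3,1],[3,5],[6,4],[8,0],[10,5],[11,4],[12,4],[13,0],[15,1],[15,5],[16,0],[17,2],[18,0],[19,0],[23,0],[24,2],[25,0]]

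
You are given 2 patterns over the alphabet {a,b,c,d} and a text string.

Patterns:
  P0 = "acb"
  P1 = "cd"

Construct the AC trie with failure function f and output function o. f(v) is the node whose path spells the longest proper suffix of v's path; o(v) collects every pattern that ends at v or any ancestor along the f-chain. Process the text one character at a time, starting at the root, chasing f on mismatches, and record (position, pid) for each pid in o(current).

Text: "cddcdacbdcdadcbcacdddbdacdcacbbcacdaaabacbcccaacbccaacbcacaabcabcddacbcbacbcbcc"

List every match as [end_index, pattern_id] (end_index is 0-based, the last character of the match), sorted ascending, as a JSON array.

Build:
Trie (insert patterns):
  n0 'ε': a→1 c→4
  n1 'a': c→2
  n2 'ac': b→3
  n3 'acb': ·  ←P0
  n4 'c': d→5
  n5 'cd': ·  ←P1

Failure links (BFS by depth):
  n1('a'): parent n0 fail=0; on 'a' 0 → fail=0;  out ∅∪∅=∅
  n4('c'): parent n0 fail=0; on 'c' 0 → fail=0;  out ∅∪∅=∅
  n2('ac'): parent n1 fail=0; on 'c' 0 → fail=4;  out ∅∪∅=∅
  n5('cd'): parent n4 fail=0; on 'd' 0 → fail=0;  out {1}∪∅={1}
  n3('acb'): parent n2 fail=4; on 'b' 4→0 → fail=0;  out {0}∪∅={0}

Text stream:
pos 0 'c': at 4
pos 1 'd': at 5  emit P1@[0:1]
pos 2 'd': at 0 ·f
pos 3 'c': at 4
pos 4 'd': at 5  emit P1@[3:4]
pos 5 'a': at 1 ·f
pos 6 'c': at 2
pos 7 'b': at 3  emit P0@[5:7]
pos 8 'd': at 0 ·f
pos 9 'c': at 4
pos 10 'd': at 5  emit P1@[9:10]
pos 11 'a': at 1 ·f
pos 12 'd': at 0 ·f
pos 13 'c': at 4
pos 14 'b': at 0 ·f
pos 15 'c': at 4
pos 16 'a': at 1 ·f
pos 17 'c': at 2
pos 18 'd': at 5 ·f  emit P1@[17:18]
pos 19 'd': at 0 ·f
pos 20 'd': at 0
pos 21 'b': at 0
pos 22 'd': at 0
pos 23 'a': at 1
pos 24 'c': at 2
pos 25 'd': at 5 ·f  emit P1@[24:25]
pos 26 'c': at 4 ·f
pos 27 'a': at 1 ·f
pos 28 'c': at 2
pos 29 'b': at 3  emit P0@[27:29]
pos 30 'b': at 0 ·f
pos 31 'c': at 4
pos 32 'a': at 1 ·f
pos 33 'c': at 2
pos 34 'd': at 5 ·f  emit P1@[33:34]
pos 35 'a': at 1 ·f
pos 36 'a': at 1 ·f
pos 37 'a': at 1 ·f
pos 38 'b': at 0 ·f
pos 39 'a': at 1
pos 40 'c': at 2
pos 41 'b': at 3  emit P0@[39:41]
pos 42 'c': at 4 ·f
pos 43 'c': at 4 ·f
pos 44 'c': at 4 ·f
pos 45 'a': at 1 ·f
pos 46 'a': at 1 ·f
pos 47 'c': at 2
pos 48 'b': at 3  emit P0@[46:48]
pos 49 'c': at 4 ·f
pos 50 'c': at 4 ·f
pos 51 'a': at 1 ·f
pos 52 'a': at 1 ·f
pos 53 'c': at 2
pos 54 'b': at 3  emit P0@[52:54]
pos 55 'c': at 4 ·f
pos 56 'a': at 1 ·f
pos 57 'c': at 2
pos 58 'a': at 1 ·f
pos 59 'a': at 1 ·f
pos 60 'b': at 0 ·f
pos 61 'c': at 4
pos 62 'a': at 1 ·f
pos 63 'b': at 0 ·f
pos 64 'c': at 4
pos 65 'd': at 5  emit P1@[64:65]
pos 66 'd': at 0 ·f
pos 67 'a': at 1
pos 68 'c': at 2
pos 69 'b': at 3  emit P0@[67:69]
pos 70 'c': at 4 ·f
pos 71 'b': at 0 ·f
pos 72 'a': at 1
pos 73 'c': at 2
pos 74 'b': at 3  emit P0@[72:74]
pos 75 'c': at 4 ·f
pos 76 'b': at 0 ·f
pos 77 'c': at 4
pos 78 'c': at 4 ·f

All matches (sorted): [[1,1],[4,1],[7,0],[10,1],[18,1],[25,1],[29,0],[34,1],[41,0],[48,0],[54,0],[65,1],[69,0],[74,0]]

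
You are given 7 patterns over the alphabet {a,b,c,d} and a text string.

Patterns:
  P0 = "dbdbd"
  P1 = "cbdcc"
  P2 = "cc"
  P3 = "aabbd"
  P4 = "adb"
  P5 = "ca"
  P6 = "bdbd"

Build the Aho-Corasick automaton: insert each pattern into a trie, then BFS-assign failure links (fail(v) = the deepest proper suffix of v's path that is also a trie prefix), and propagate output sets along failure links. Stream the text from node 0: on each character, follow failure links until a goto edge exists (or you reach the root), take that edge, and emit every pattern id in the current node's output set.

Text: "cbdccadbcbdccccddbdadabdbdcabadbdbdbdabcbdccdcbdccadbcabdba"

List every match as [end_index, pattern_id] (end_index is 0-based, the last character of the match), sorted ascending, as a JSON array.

Build automaton:
Trie nodes:
  n0 'ε': a→12 b→20 c→6 d→1
  n1 'd': b→2
  n2 'db': d→3
  n3 'dbd': b→4
  n4 'dbdb': d→5
  n5 'dbdbd': ·  ←P0
  n6 'c': a→19 b→7 c→11
  n7 'cb': d→8
  n8 'cbd': c→9
  n9 'cbdc': c→10
  n10 'cbdcc': ·  ←P1
  n11 'cc': ·  ←P2
  n12 'a': a→13 d→17
  n13 'aa': b→14
  n14 'aab': b→15
  n15 'aabb': d→16
  n16 'aabbd': ·  ←P3
  n17 'ad': b→18
  n18 'adb': ·  ←P4
  n19 'ca': ·  ←P5
  n20 'b': d→21
  n21 'bd': b→22
  n22 'bdb': d→23
  n23 'bdbd': ·  ←P6

Failure links (BFS by depth):
  fail(1) 'd': from fail(0)=0 chase 'd': 0 ⇒ 0;  out=∅∪out(0)=∅
  fail(6) 'c': from fail(0)=0 chase 'c': 0 ⇒ 0;  out=∅∪out(0)=∅
  fail(12) 'a': from fail(0)=0 chase 'a': 0 ⇒ 0;  out=∅∪out(0)=∅
  fail(20) 'b': from fail(0)=0 chase 'b': 0 ⇒ 0;  out=∅∪out(0)=∅
  fail(2) 'db': from fail(1)=0 chase 'b': 0 ⇒ 20;  out=∅∪out(20)=∅
  fail(7) 'cb': from fail(6)=0 chase 'b': 0 ⇒ 20;  out=∅∪out(20)=∅
  fail(11) 'cc': from fail(6)=0 chase 'c': 0 ⇒ 6;  out={2}∪out(6)={2}
  fail(13) 'aa': from fail(12)=0 chase 'a': 0 ⇒ 12;  out=∅∪out(12)=∅
  fail(17) 'ad': from fail(12)=0 chase 'd': 0 ⇒ 1;  out=∅∪out(1)=∅
  fail(19) 'ca': from fail(6)=0 chase 'a': 0 ⇒ 12;  out={5}∪out(12)={5}
  fail(21) 'bd': from fail(20)=0 chase 'd': 0 ⇒ 1;  out=∅∪out(1)=∅
  fail(3) 'dbd': from fail(2)=20 chase 'd': 20 ⇒ 21;  out=∅∪out(21)=∅
  fail(8) 'cbd': from fail(7)=20 chase 'd': 20 ⇒ 21;  out=∅∪out(21)=∅
  fail(14) 'aab': from fail(13)=12 chase 'b': 12→0 ⇒ 20;  out=∅∪out(20)=∅
  fail(18) 'adb': from fail(17)=1 chase 'b': 1 ⇒ 2;  out={4}∪out(2)={4}
  fail(22) 'bdb': from fail(21)=1 chase 'b': 1 ⇒ 2;  out=∅∪out(2)=∅
  fail(4) 'dbdb': from fail(3)=21 chase 'b': 21 ⇒ 22;  out=∅∪out(22)=∅
  fail(9) 'cbdc': from fail(8)=21 chase 'c': 21→1→0 ⇒ 6;  out=∅∪out(6)=∅
  fail(15) 'aabb': from fail(14)=20 chase 'b': 20→0 ⇒ 20;  out=∅∪out(20)=∅
  fail(23) 'bdbd': from fail(22)=2 chase 'd': 2 ⇒ 3;  out={6}∪out(3)={6}
  fail(5) 'dbdbd': from fail(4)=22 chase 'd': 22 ⇒ 23;  out={0}∪out(23)={0,6}
  fail(10) 'cbdcc': from fail(9)=6 chase 'c': 6 ⇒ 11;  out={1}∪out(11)={1,2}
  fail(16) 'aabbd': from fail(15)=20 chase 'd': 20 ⇒ 21;  out={3}∪out(21)={3}

Text stream:
pos 0 'c': at 6
pos 1 'b': at 7
pos 2 'd': at 8
pos 3 'c': at 9
pos 4 'c': at 10  emit P1@[0:4],P2@[3:4]
pos 5 'a': at 19 (fail-walked)  emit P5@[4:5]
pos 6 'd': at 17 (fail-walked)
pos 7 'b': at 18  emit P4@[5:7]
pos 8 'c': at 6 (fail-walked)
pos 9 'b': at 7
pos 10 'd': at 8
pos 11 'c': at 9
pos 12 'c': at 10  emit P1@[8:12],P2@[11:12]
pos 13 'c': at 11 (fail-walked)  emit P2@[12:13]
pos 14 'c': at 11 (fail-walked)  emit P2@[13:14]
pos 15 'd': at 1 (fail-walked)
pos 16 'd': at 1 (fail-walked)
pos 17 'b': at 2
pos 18 'd': at 3
pos 19 'a': at 12 (fail-walked)
pos 20 'd': at 17
pos 21 'a': at 12 (fail-walked)
pos 22 'b': at 20 (fail-walked)
pos 23 'd': at 21
pos 24 'b': at 22
pos 25 'd': at 23  emit P6@[22:25]
pos 26 'c': at 6 (fail-walked)
pos 27 'a': at 19  emit P5@[26:27]
pos 28 'b': at 20 (fail-walked)
pos 29 'a': at 12 (fail-walked)
pos 30 'd': at 17
pos 31 'b': at 18  emit P4@[29:31]
pos 32 'd': at 3 (fail-walked)
pos 33 'b': at 4
pos 34 'd': at 5  emit P0@[30:34],P6@[31:34]
pos 35 'b': at 4 (fail-walked)
pos 36 'd': at 5  emit P0@[32:36],P6@[33:36]
pos 37 'a': at 12 (fail-walked)
pos 38 'b': at 20 (fail-walked)
pos 39 'c': at 6 (fail-walked)
pos 40 'b': at 7
pos 41 'd': at 8
pos 42 'c': at 9
pos 43 'c': at 10  emit P1@[39:43],P2@[42:43]
pos 44 'd': at 1 (fail-walked)
pos 45 'c': at 6 (fail-walked)
pos 46 'b': at 7
pos 47 'd': at 8
pos 48 'c': at 9
pos 49 'c': at 10  emit P1@[45:49],P2@[48:49]
pos 50 'a': at 19 (fail-walked)  emit P5@[49:50]
pos 51 'd': at 17 (fail-walked)
pos 52 'b': at 18  emit P4@[50:52]
pos 53 'c': at 6 (fail-walked)
pos 54 'a': at 19  emit P5@[53:54]
pos 55 'b': at 20 (fail-walked)
pos 56 'd': at 21
pos 57 'b': at 22
pos 58 'a': at 12 (fail-walked)

Result: [[4,1],[4,2],[5,5],[7,4],[12,1],[12,2],[13,2],[14,2],[25,6],[27,5],[31,4],[34,0],[34,6],[36,0],[36,6],[43,1],[43,2],[49,1],[49,2],[50,5],[52,4],[54,5]]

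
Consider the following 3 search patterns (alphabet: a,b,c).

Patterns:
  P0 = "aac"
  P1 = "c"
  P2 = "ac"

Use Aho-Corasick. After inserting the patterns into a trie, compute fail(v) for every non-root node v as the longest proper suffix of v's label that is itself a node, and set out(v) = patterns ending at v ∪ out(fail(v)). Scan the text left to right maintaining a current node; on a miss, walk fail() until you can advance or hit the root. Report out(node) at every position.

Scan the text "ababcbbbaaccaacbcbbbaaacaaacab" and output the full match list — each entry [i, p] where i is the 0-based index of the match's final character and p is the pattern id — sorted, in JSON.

Build:
Trie nodes:
  0='ε' goto a→1 c→4
  1='a' goto a→2 c→5
  2='aa' goto c→3
  3='aac' goto ·  [P0 ends]
  4='c' goto ·  [P1 ends]
  5='ac' goto ·  [P2 ends]

Failure links (BFS by depth):
  n1('a'): parent n0 fail=0; on 'a' 0 → fail=0;  out ∅∪∅=∅
  n4('c'): parent n0 fail=0; on 'c' 0 → fail=0;  out {1}∪∅={1}
  n2('aa'): parent n1 fail=0; on 'a' 0 → fail=1;  out ∅∪∅=∅
  n5('ac'): parent n1 fail=0; on 'c' 0 → fail=4;  out {2}∪{1}={1,2}
  n3('aac'): parent n2 fail=1; on 'c' 1 → fail=5;  out {0}∪{1,2}={0,1,2}

Scan:
pos 0 'a': at 1
pos 1 'b': at 0 (via fail)
pos 2 'a': at 1
pos 3 'b': at 0 (via fail)
pos 4 'c': at 4  emit P1@[4:4]
pos 5 'b': at 0 (via fail)
pos 6 'b': at 0
pos 7 'b': at 0
pos 8 'a': at 1
pos 9 'a': at 2
pos 10 'c': at 3  emit P0@[8:10],P1@[10:10],P2@[9:10]
pos 11 'c': at 4 (via fail)  emit P1@[11:11]
pos 12 'a': at 1 (via fail)
pos 13 'a': at 2
pos 14 'c': at 3  emit P0@[12:14],P1@[14:14],P2@[13:14]
pos 15 'b': at 0 (via fail)
pos 16 'c': at 4  emit P1@[16:16]
pos 17 'b': at 0 (via fail)
pos 18 'b': at 0
pos 19 'b': at 0
pos 20 'a': at 1
pos 21 'a': at 2
pos 22 'a': at 2 (via fail)
pos 23 'c': at 3  emit P0@[21:23],P1@[23:23],P2@[22:23]
pos 24 'a': at 1 (via fail)
pos 25 'a': at 2
pos 26 'a': at 2 (via fail)
pos 27 'c': at 3  emit P0@[25:27],P1@[27:27],P2@[26:27]
pos 28 'a': at 1 (via fail)
pos 29 'b': at 0 (via fail)

Result: [[4,1],[10,0],[10,1],[10,2],[11,1],[14,0],[14,1],[14,2],[16,1],[23,0],[23,1],[23,2],[27,0],[27,1],[27,2]]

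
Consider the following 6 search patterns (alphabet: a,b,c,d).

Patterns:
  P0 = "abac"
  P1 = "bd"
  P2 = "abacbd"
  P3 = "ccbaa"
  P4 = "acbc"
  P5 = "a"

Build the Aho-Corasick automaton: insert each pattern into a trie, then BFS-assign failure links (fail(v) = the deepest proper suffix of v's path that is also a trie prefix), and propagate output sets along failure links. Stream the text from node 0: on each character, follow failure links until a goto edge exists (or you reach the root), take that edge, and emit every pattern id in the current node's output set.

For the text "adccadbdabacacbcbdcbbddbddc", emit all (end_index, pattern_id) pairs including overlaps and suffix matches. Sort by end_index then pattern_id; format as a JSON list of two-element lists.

Build automaton:
Trie (insert patterns):
  n0 'ε': a→1 b→5 c→9
  n1 'a': b→2 c→14  ←P5
  n2 'ab': a→3
  n3 'aba': c→4
  n4 'abac': b→7  ←P0
  n5 'b': d→6
  n6 'bd': ·  ←P1
  n7 'abacb': d→8
  n8 'abacbd': ·  ←P2
  n9 'c': c→10
  n10 'cc': b→11
  n11 'ccb': a→12
  n12 'ccba': a→13
  n13 'ccbaa': ·  ←P3
  n14 'ac': b→15
  n15 'acb': c→16
  n16 'acbc': ·  ←P4

BFS fail/out derivation:
  fail(1) 'a': from fail(0)=0 chase 'a': 0 ⇒ 0;  out={5}∪out(0)={5}
  fail(5) 'b': from fail(0)=0 chase 'b': 0 ⇒ 0;  out=∅∪out(0)=∅
  fail(9) 'c': from fail(0)=0 chase 'c': 0 ⇒ 0;  out=∅∪out(0)=∅
  fail(2) 'ab': from fail(1)=0 chase 'b': 0 ⇒ 5;  out=∅∪out(5)=∅
  fail(6) 'bd': from fail(5)=0 chase 'd': 0 ⇒ 0;  out={1}∪out(0)={1}
  fail(10) 'cc': from fail(9)=0 chase 'c': 0 ⇒ 9;  out=∅∪out(9)=∅
  fail(14) 'ac': from fail(1)=0 chase 'c': 0 ⇒ 9;  out=∅∪out(9)=∅
  fail(3) 'aba': from fail(2)=5 chase 'a': 5→0 ⇒ 1;  out=∅∪out(1)={5}
  fail(11) 'ccb': from fail(10)=9 chase 'b': 9→0 ⇒ 5;  out=∅∪out(5)=∅
  fail(15) 'acb': from fail(14)=9 chase 'b': 9→0 ⇒ 5;  out=∅∪out(5)=∅
  fail(4) 'abac': from fail(3)=1 chase 'c': 1 ⇒ 14;  out={0}∪out(14)={0}
  fail(12) 'ccba': from fail(11)=5 chase 'a': 5→0 ⇒ 1;  out=∅∪out(1)={5}
  fail(16) 'acbc': from fail(15)=5 chase 'c': 5→0 ⇒ 9;  out={4}∪out(9)={4}
  fail(7) 'abacb': from fail(4)=14 chase 'b': 14 ⇒ 15;  out=∅∪out(15)=∅
  fail(13) 'ccbaa': from fail(12)=1 chase 'a': 1→0 ⇒ 1;  out={3}∪out(1)={3,5}
  fail(8) 'abacbd': from fail(7)=15 chase 'd': 15→5 ⇒ 6;  out={2}∪out(6)={1,2}

Run:
pos 0 'a': at 1  → match P5@[0:0]
pos 1 'd': at 0 ·f
pos 2 'c': at 9
pos 3 'c': at 10
pos 4 'a': at 1 ·f  → match P5@[4:4]
pos 5 'd': at 0 ·f
pos 6 'b': at 5
pos 7 'd': at 6  → match P1@[6:7]
pos 8 'a': at 1 ·f  → match P5@[8:8]
pos 9 'b': at 2
pos 10 'a': at 3  → match P5@[10:10]
pos 11 'c': at 4  → match P0@[8:11]
pos 12 'a': at 1 ·f  → match P5@[12:12]
pos 13 'c': at 14
pos 14 'b': at 15
pos 15 'c': at 16  → match P4@[12:15]
pos 16 'b': at 5 ·f
pos 17 'd': at 6  → match P1@[16:17]
pos 18 'c': at 9 ·f
pos 19 'b': at 5 ·f
pos 20 'b': at 5 ·f
pos 21 'd': at 6  → match P1@[20:21]
pos 22 'd': at 0 ·f
pos 23 'b': at 5
pos 24 'd': at 6  → match P1@[23:24]
pos 25 'd': at 0 ·f
pos 26 'c': at 9

Matches: [[0,5],[4,5],[7,1],[8,5],[10,5],[11,0],[12,5],[15,4],[17,1],[21,1],[24,1]]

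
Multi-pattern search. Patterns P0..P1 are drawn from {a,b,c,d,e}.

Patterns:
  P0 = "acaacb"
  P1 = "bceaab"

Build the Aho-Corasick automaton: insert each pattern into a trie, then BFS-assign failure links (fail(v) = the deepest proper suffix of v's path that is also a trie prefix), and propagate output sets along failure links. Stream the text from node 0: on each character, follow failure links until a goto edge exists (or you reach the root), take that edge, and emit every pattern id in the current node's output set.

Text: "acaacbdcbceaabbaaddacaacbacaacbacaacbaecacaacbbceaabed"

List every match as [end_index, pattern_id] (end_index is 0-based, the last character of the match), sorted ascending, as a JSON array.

Build:
Trie nodes:
  0='ε' goto a→1 b→7
  1='a' goto c→2
  2='ac' goto a→3
  3='aca' goto a→4
  4='acaa' goto c→5
  5='acaac' goto b→6
  6='acaacb' goto ·  ←P0
  7='b' goto c→8
  8='bc' goto e→9
  9='bce' goto a→10
  10='bcea' goto a→11
  11='bceaa' goto b→12
  12='bceaab' goto ·  ←P1

BFS fail/out derivation:
  fail(1) 'a': from fail(0)=0 chase 'a': 0 ⇒ 0;  out=∅∪out(0)=∅
  fail(7) 'b': from fail(0)=0 chase 'b': 0 ⇒ 0;  out=∅∪out(0)=∅
  fail(2) 'ac': from fail(1)=0 chase 'c': 0 ⇒ 0;  out=∅∪out(0)=∅
  fail(8) 'bc': from fail(7)=0 chase 'c': 0 ⇒ 0;  out=∅∪out(0)=∅
  fail(3) 'aca': from fail(2)=0 chase 'a': 0 ⇒ 1;  out=∅∪out(1)=∅
  fail(9) 'bce': from fail(8)=0 chase 'e': 0 ⇒ 0;  out=∅∪out(0)=∅
  fail(4) 'acaa': from fail(3)=1 chase 'a': 1→0 ⇒ 1;  out=∅∪out(1)=∅
  fail(10) 'bcea': from fail(9)=0 chase 'a': 0 ⇒ 1;  out=∅∪out(1)=∅
  fail(5) 'acaac': from fail(4)=1 chase 'c': 1 ⇒ 2;  out=∅∪out(2)=∅
  fail(11) 'bceaa': from fail(10)=1 chase 'a': 1→0 ⇒ 1;  out=∅∪out(1)=∅
  fail(6) 'acaacb': from fail(5)=2 chase 'b': 2→0 ⇒ 7;  out={0}∪out(7)={0}
  fail(12) 'bceaab': from fail(11)=1 chase 'b': 1→0 ⇒ 7;  out={1}∪out(7)={1}

Scan:
pos 0 'a': at 1
pos 1 'c': at 2
pos 2 'a': at 3
pos 3 'a': at 4
pos 4 'c': at 5
pos 5 'b': at 6  emit P0@[0:5]
pos 6 'd': at 0 (via fail)
pos 7 'c': at 0
pos 8 'b': at 7
pos 9 'c': at 8
pos 10 'e': at 9
pos 11 'a': at 10
pos 12 'a': at 11
pos 13 'b': at 12  emit P1@[8:13]
pos 14 'b': at 7 (via fail)
pos 15 'a': at 1 (via fail)
pos 16 'a': at 1 (via fail)
pos 17 'd': at 0 (via fail)
pos 18 'd': at 0
pos 19 'a': at 1
pos 20 'c': at 2
pos 21 'a': at 3
pos 22 'a': at 4
pos 23 'c': at 5
pos 24 'b': at 6  emit P0@[19:24]
pos 25 'a': at 1 (via fail)
pos 26 'c': at 2
pos 27 'a': at 3
pos 28 'a': at 4
pos 29 'c': at 5
pos 30 'b': at 6  emit P0@[25:30]
pos 31 'a': at 1 (via fail)
pos 32 'c': at 2
pos 33 'a': at 3
pos 34 'a': at 4
pos 35 'c': at 5
pos 36 'b': at 6  emit P0@[31:36]
pos 37 'a': at 1 (via fail)
pos 38 'e': at 0 (via fail)
pos 39 'c': at 0
pos 40 'a': at 1
pos 41 'c': at 2
pos 42 'a': at 3
pos 43 'a': at 4
pos 44 'c': at 5
pos 45 'b': at 6  emit P0@[40:45]
pos 46 'b': at 7 (via fail)
pos 47 'c': at 8
pos 48 'e': at 9
pos 49 'a': at 10
pos 50 'a': at 11
pos 51 'b': at 12  emit P1@[46:51]
pos 52 'e': at 0 (via fail)
pos 53 'd': at 0

Result: [[5,0],[13,1],[24,0],[30,0],[36,0],[45,0],[51,1]]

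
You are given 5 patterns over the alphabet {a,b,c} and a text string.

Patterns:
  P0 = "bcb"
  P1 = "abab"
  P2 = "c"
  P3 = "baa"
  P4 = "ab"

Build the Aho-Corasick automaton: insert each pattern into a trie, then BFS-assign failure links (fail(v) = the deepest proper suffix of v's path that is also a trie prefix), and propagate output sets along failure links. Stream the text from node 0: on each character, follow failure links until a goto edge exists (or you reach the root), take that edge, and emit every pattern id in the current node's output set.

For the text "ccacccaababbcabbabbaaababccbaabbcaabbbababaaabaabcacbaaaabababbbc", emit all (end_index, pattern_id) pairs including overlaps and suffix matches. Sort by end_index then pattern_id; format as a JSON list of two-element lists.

Build automaton:
Trie (insert patterns):
  n0 'ε': a→4 b→1 c→8
  n1 'b': a→9 c→2
  n2 'bc': b→3
  n3 'bcb': ·  ←P0
  n4 'a': b→5
  n5 'ab': a→6  ←P4
  n6 'aba': b→7
  n7 'abab': ·  ←P1
  n8 'c': ·  ←P2
  n9 'ba': a→10
  n10 'baa': ·  ←P3

Failure links (BFS by depth):
  fail(1) 'b': from fail(0)=0 chase 'b': 0 ⇒ 0;  out=∅∪out(0)=∅
  fail(4) 'a': from fail(0)=0 chase 'a': 0 ⇒ 0;  out=∅∪out(0)=∅
  fail(8) 'c': from fail(0)=0 chase 'c': 0 ⇒ 0;  out={2}∪out(0)={2}
  fail(2) 'bc': from fail(1)=0 chase 'c': 0 ⇒ 8;  out=∅∪out(8)={2}
  fail(5) 'ab': from fail(4)=0 chase 'b': 0 ⇒ 1;  out={4}∪out(1)={4}
  fail(9) 'ba': from fail(1)=0 chase 'a': 0 ⇒ 4;  out=∅∪out(4)=∅
  fail(3) 'bcb': from fail(2)=8 chase 'b': 8→0 ⇒ 1;  out={0}∪out(1)={0}
  fail(6) 'aba': from fail(5)=1 chase 'a': 1 ⇒ 9;  out=∅∪out(9)=∅
  fail(10) 'baa': from fail(9)=4 chase 'a': 4→0 ⇒ 4;  out={3}∪out(4)={3}
  fail(7) 'abab': from fail(6)=9 chase 'b': 9→4 ⇒ 5;  out={1}∪out(5)={1,4}

Run:
i=0 'c': node 0→8  emit P2@[0:0]
i=1 'c': node 8→8 (fail-walked)  emit P2@[1:1]
i=2 'a': node 8→4 (fail-walked)
i=3 'c': node 4→8 (fail-walked)  emit P2@[3:3]
i=4 'c': node 8→8 (fail-walked)  emit P2@[4:4]
i=5 'c': node 8→8 (fail-walked)  emit P2@[5:5]
i=6 'a': node 8→4 (fail-walked)
i=7 'a': node 4→4 (fail-walked)
i=8 'b': node 4→5  emit P4@[7:8]
i=9 'a': node 5→6
i=10 'b': node 6→7  emit P1@[7:10],P4@[9:10]
i=11 'b': node 7→1 (fail-walked)
i=12 'c': node 1→2  emit P2@[12:12]
i=13 'a': node 2→4 (fail-walked)
i=14 'b': node 4→5  emit P4@[13:14]
i=15 'b': node 5→1 (fail-walked)
i=16 'a': node 1→9
i=17 'b': node 9→5 (fail-walked)  emit P4@[16:17]
i=18 'b': node 5→1 (fail-walked)
i=19 'a': node 1→9
i=20 'a': node 9→10  emit P3@[18:20]
i=21 'a': node 10→4 (fail-walked)
i=22 'b': node 4→5  emit P4@[21:22]
i=23 'a': node 5→6
i=24 'b': node 6→7  emit P1@[21:24],P4@[23:24]
i=25 'c': node 7→2 (fail-walked)  emit P2@[25:25]
i=26 'c': node 2→8 (fail-walked)  emit P2@[26:26]
i=27 'b': node 8→1 (fail-walked)
i=28 'a': node 1→9
i=29 'a': node 9→10  emit P3@[27:29]
i=30 'b': node 10→5 (fail-walked)  emit P4@[29:30]
i=31 'b': node 5→1 (fail-walked)
i=32 'c': node 1→2  emit P2@[32:32]
i=33 'a': node 2→4 (fail-walked)
i=34 'a': node 4→4 (fail-walked)
i=35 'b': node 4→5  emit P4@[34:35]
i=36 'b': node 5→1 (fail-walked)
i=37 'b': node 1→1 (fail-walked)
i=38 'a': node 1→9
i=39 'b': node 9→5 (fail-walked)  emit P4@[38:39]
i=40 'a': node 5→6
i=41 'b': node 6→7  emit P1@[38:41],P4@[40:41]
i=42 'a': node 7→6 (fail-walked)
i=43 'a': node 6→10 (fail-walked)  emit P3@[41:43]
i=44 'a': node 10→4 (fail-walked)
i=45 'b': node 4→5  emit P4@[44:45]
i=46 'a': node 5→6
i=47 'a': node 6→10 (fail-walked)  emit P3@[45:47]
i=48 'b': node 10→5 (fail-walked)  emit P4@[47:48]
i=49 'c': node 5→2 (fail-walked)  emit P2@[49:49]
i=50 'a': node 2→4 (fail-walked)
i=51 'c': node 4→8 (fail-walked)  emit P2@[51:51]
i=52 'b': node 8→1 (fail-walked)
i=53 'a': node 1→9
i=54 'a': node 9→10  emit P3@[52:54]
i=55 'a': node 10→4 (fail-walked)
i=56 'a': node 4→4 (fail-walked)
i=57 'b': node 4→5  emit P4@[56:57]
i=58 'a': node 5→6
i=59 'b': node 6→7  emit P1@[56:59],P4@[58:59]
i=60 'a': node 7→6 (fail-walked)
i=61 'b': node 6→7  emit P1@[58:61],P4@[60:61]
i=62 'b': node 7→1 (fail-walked)
i=63 'b': node 1→1 (fail-walked)
i=64 'c': node 1→2  emit P2@[64:64]

All matches (sorted): [[0,2],[1,2],[3,2],[4,2],[5,2],[8,4],[10,1],[10,4],[12,2],[14,4],[17,4],[20,3],[22,4],[24,1],[24,4],[25,2],[26,2],[29,3],[30,4],[32,2],[35,4],[39,4],[41,1],[41,4],[43,3],[45,4],[47,3],[48,4],[49,2],[51,2],[54,3],[57,4],[59,1],[59,4],[61,1],[61,4],[64,2]]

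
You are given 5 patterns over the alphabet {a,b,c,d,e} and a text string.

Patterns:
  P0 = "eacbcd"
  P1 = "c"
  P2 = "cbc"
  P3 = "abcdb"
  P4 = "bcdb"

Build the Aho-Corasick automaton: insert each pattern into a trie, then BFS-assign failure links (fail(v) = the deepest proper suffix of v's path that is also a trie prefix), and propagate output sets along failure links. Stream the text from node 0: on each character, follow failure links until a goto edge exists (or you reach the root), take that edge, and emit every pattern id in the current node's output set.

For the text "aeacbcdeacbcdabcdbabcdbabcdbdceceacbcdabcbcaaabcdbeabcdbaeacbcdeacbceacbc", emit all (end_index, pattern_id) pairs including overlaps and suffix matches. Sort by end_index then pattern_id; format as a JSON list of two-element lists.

Build automaton:
Trie nodes:
  0='ε' goto a→10 b→15 c→7 e→1
  1='e' goto a→2
  2='ea' goto c→3
  3='eac' goto b→4
  4='eacb' goto c→5
  5='eacbc' goto d→6
  6='eacbcd' goto ·  [P0 ends]
  7='c' goto b→8  [P1 ends]
  8='cb' goto c→9
  9='cbc' goto ·  [P2 ends]
  10='a' goto b→11
  11='ab' goto c→12
  12='abc' goto d→13
  13='abcd' goto b→14
  14='abcdb' goto ·  [P3 ends]
  15='b' goto c→16
  16='bc' goto d→17
  17='bcd' goto b→18
  18='bcdb' goto ·  [P4 ends]

Failure links (BFS by depth):
  fail(1) 'e': from fail(0)=0 chase 'e': 0 ⇒ 0;  out=∅∪out(0)=∅
  fail(7) 'c': from fail(0)=0 chase 'c': 0 ⇒ 0;  out={1}∪out(0)={1}
  fail(10) 'a': from fail(0)=0 chase 'a': 0 ⇒ 0;  out=∅∪out(0)=∅
  fail(15) 'b': from fail(0)=0 chase 'b': 0 ⇒ 0;  out=∅∪out(0)=∅
  fail(2) 'ea': from fail(1)=0 chase 'a': 0 ⇒ 10;  out=∅∪out(10)=∅
  fail(8) 'cb': from fail(7)=0 chase 'b': 0 ⇒ 15;  out=∅∪out(15)=∅
  fail(11) 'ab': from fail(10)=0 chase 'b': 0 ⇒ 15;  out=∅∪out(15)=∅
  fail(16) 'bc': from fail(15)=0 chase 'c': 0 ⇒ 7;  out=∅∪out(7)={1}
  fail(3) 'eac': from fail(2)=10 chase 'c': 10→0 ⇒ 7;  out=∅∪out(7)={1}
  fail(9) 'cbc': from fail(8)=15 chase 'c': 15 ⇒ 16;  out={2}∪out(16)={1,2}
  fail(12) 'abc': from fail(11)=15 chase 'c': 15 ⇒ 16;  out=∅∪out(16)={1}
  fail(17) 'bcd': from fail(16)=7 chase 'd': 7→0 ⇒ 0;  out=∅∪out(0)=∅
  fail(4) 'eacb': from fail(3)=7 chase 'b': 7 ⇒ 8;  out=∅∪out(8)=∅
  fail(13) 'abcd': from fail(12)=16 chase 'd': 16 ⇒ 17;  out=∅∪out(17)=∅
  fail(18) 'bcdb': from fail(17)=0 chase 'b': 0 ⇒ 15;  out={4}∪out(15)={4}
  fail(5) 'eacbc': from fail(4)=8 chase 'c': 8 ⇒ 9;  out=∅∪out(9)={1,2}
  fail(14) 'abcdb': from fail(13)=17 chase 'b': 17 ⇒ 18;  out={3}∪out(18)={3,4}
  fail(6) 'eacbcd': from fail(5)=9 chase 'd': 9→16 ⇒ 17;  out={0}∪out(17)={0}

Run:
pos 0 'a': at 10
pos 1 'e': at 1 (via fail)
pos 2 'a': at 2
pos 3 'c': at 3  ** P1@[3:3]
pos 4 'b': at 4
pos 5 'c': at 5  ** P1@[5:5],P2@[3:5]
pos 6 'd': at 6  ** P0@[1:6]
pos 7 'e': at 1 (via fail)
pos 8 'a': at 2
pos 9 'c': at 3  ** P1@[9:9]
pos 10 'b': at 4
pos 11 'c': at 5  ** P1@[11:11],P2@[9:11]
pos 12 'd': at 6  ** P0@[7:12]
pos 13 'a': at 10 (via fail)
pos 14 'b': at 11
pos 15 'c': at 12  ** P1@[15:15]
pos 16 'd': at 13
pos 17 'b': at 14  ** P3@[13:17],P4@[14:17]
pos 18 'a': at 10 (via fail)
pos 19 'b': at 11
pos 20 'c': at 12  ** P1@[20:20]
pos 21 'd': at 13
pos 22 'b': at 14  ** P3@[18:22],P4@[19:22]
pos 23 'a': at 10 (via fail)
pos 24 'b': at 11
pos 25 'c': at 12  ** P1@[25:25]
pos 26 'd': at 13
pos 27 'b': at 14  ** P3@[23:27],P4@[24:27]
pos 28 'd': at 0 (via fail)
pos 29 'c': at 7  ** P1@[29:29]
pos 30 'e': at 1 (via fail)
pos 31 'c': at 7 (via fail)  ** P1@[31:31]
pos 32 'e': at 1 (via fail)
pos 33 'a': at 2
pos 34 'c': at 3  ** P1@[34:34]
pos 35 'b': at 4
pos 36 'c': at 5  ** P1@[36:36],P2@[34:36]
pos 37 'd': at 6  ** P0@[32:37]
pos 38 'a': at 10 (via fail)
pos 39 'b': at 11
pos 40 'c': at 12  ** P1@[40:40]
pos 41 'b': at 8 (via fail)
pos 42 'c': at 9  ** P1@[42:42],P2@[40:42]
pos 43 'a': at 10 (via fail)
pos 44 'a': at 10 (via fail)
pos 45 'a': at 10 (via fail)
pos 46 'b': at 11
pos 47 'c': at 12  ** P1@[47:47]
pos 48 'd': at 13
pos 49 'b': at 14  ** P3@[45:49],P4@[46:49]
pos 50 'e': at 1 (via fail)
pos 51 'a': at 2
pos 52 'b': at 11 (via fail)
pos 53 'c': at 12  ** P1@[53:53]
pos 54 'd': at 13
pos 55 'b': at 14  ** P3@[51:55],P4@[52:55]
pos 56 'a': at 10 (via fail)
pos 57 'e': at 1 (via fail)
pos 58 'a': at 2
pos 59 'c': at 3  ** P1@[59:59]
pos 60 'b': at 4
pos 61 'c': at 5  ** P1@[61:61],P2@[59:61]
pos 62 'd': at 6  ** P0@[57:62]
pos 63 'e': at 1 (via fail)
pos 64 'a': at 2
pos 65 'c': at 3  ** P1@[65:65]
pos 66 'b': at 4
pos 67 'c': at 5  ** P1@[67:67],P2@[65:67]
pos 68 'e': at 1 (via fail)
pos 69 'a': at 2
pos 70 'c': at 3  ** P1@[70:70]
pos 71 'b': at 4
pos 72 'c': at 5  ** P1@[72:72],P2@[70:72]

All matches (sorted): [[3,1],[5,1],[5,2],[6,0],[9,1],[11,1],[11,2],[12,0],[15,1],[17,3],[17,4],[20,1],[22,3],[22,4],[25,1],[27,3],[27,4],[29,1],[31,1],[34,1],[36,1],[36,2],[37,0],[40,1],[42,1],[42,2],[47,1],[49,3],[49,4],[53,1],[55,3],[55,4],[59,1],[61,1],[61,2],[62,0],[65,1],[67,1],[67,2],[70,1],[72,1],[72,2]]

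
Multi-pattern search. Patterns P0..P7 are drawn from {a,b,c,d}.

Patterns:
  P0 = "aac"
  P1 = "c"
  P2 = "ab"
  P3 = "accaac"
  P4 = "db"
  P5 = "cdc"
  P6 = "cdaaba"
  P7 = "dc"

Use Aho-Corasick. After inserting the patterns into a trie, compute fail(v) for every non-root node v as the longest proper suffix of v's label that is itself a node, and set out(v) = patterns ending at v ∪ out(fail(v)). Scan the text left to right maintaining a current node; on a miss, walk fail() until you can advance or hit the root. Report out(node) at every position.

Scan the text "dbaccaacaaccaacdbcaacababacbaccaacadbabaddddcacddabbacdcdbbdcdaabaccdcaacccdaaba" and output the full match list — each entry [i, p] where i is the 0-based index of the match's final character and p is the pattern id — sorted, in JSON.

Build automaton:
Trie nodes:
  n0 'ε': a→1 c→4 d→11
  n1 'a': a→2 b→5 c→6
  n2 'aa': c→3
  n3 'aac': ·  [P0 ends]
  n4 'c': d→13  [P1 ends]
  n5 'ab': ·  [P2 ends]
  n6 'ac': c→7
  n7 'acc': a→8
  n8 'acca': a→9
  n9 'accaa': c→10
  n10 'accaac': ·  [P3 ends]
  n11 'd': b→12 c→19
  n12 'db': ·  [P4 ends]
  n13 'cd': a→15 c→14
  n14 'cdc': ·  [P5 ends]
  n15 'cda': a→16
  n16 'cdaa': b→17
  n17 'cdaab': a→18
  n18 'cdaaba': ·  [P6 ends]
  n19 'dc': ·  [P7 ends]

BFS fail/out derivation:
  fail(1) 'a': from fail(0)=0 chase 'a': 0 ⇒ 0;  out=∅∪out(0)=∅
  fail(4) 'c': from fail(0)=0 chase 'c': 0 ⇒ 0;  out={1}∪out(0)={1}
  fail(11) 'd': from fail(0)=0 chase 'd': 0 ⇒ 0;  out=∅∪out(0)=∅
  fail(2) 'aa': from fail(1)=0 chase 'a': 0 ⇒ 1;  out=∅∪out(1)=∅
  fail(5) 'ab': from fail(1)=0 chase 'b': 0 ⇒ 0;  out={2}∪out(0)={2}
  fail(6) 'ac': from fail(1)=0 chase 'c': 0 ⇒ 4;  out=∅∪out(4)={1}
  fail(12) 'db': from fail(11)=0 chase 'b': 0 ⇒ 0;  out={4}∪out(0)={4}
  fail(13) 'cd': from fail(4)=0 chase 'd': 0 ⇒ 11;  out=∅∪out(11)=∅
  fail(19) 'dc': from fail(11)=0 chase 'c': 0 ⇒ 4;  out={7}∪out(4)={1,7}
  fail(3) 'aac': from fail(2)=1 chase 'c': 1 ⇒ 6;  out={0}∪out(6)={0,1}
  fail(7) 'acc': from fail(6)=4 chase 'c': 4→0 ⇒ 4;  out=∅∪out(4)={1}
  fail(14) 'cdc': from fail(13)=11 chase 'c': 11 ⇒ 19;  out={5}∪out(19)={1,5,7}
  fail(15) 'cda': from fail(13)=11 chase 'a': 11→0 ⇒ 1;  out=∅∪out(1)=∅
  fail(8) 'acca': from fail(7)=4 chase 'a': 4→0 ⇒ 1;  out=∅∪out(1)=∅
  fail(16) 'cdaa': from fail(15)=1 chase 'a': 1 ⇒ 2;  out=∅∪out(2)=∅
  fail(9) 'accaa': from fail(8)=1 chase 'a': 1 ⇒ 2;  out=∅∪out(2)=∅
  fail(17) 'cdaab': from fail(16)=2 chase 'b': 2→1 ⇒ 5;  out=∅∪out(5)={2}
  fail(10) 'accaac': from fail(9)=2 chase 'c': 2 ⇒ 3;  out={3}∪out(3)={0,1,3}
  fail(18) 'cdaaba': from fail(17)=5 chase 'a': 5→0 ⇒ 1;  out={6}∪out(1)={6}

Scan:
i=0 'd': node 0→11
i=1 'b': node 11→12  ** P4@[0:1]
i=2 'a': node 12→1 (via fail)
i=3 'c': node 1→6  ** P1@[3:3]
i=4 'c': node 6→7  ** P1@[4:4]
i=5 'a': node 7→8
i=6 'a': node 8→9
i=7 'c': node 9→10  ** P0@[5:7],P1@[7:7],P3@[2:7]
i=8 'a': node 10→1 (via fail)
i=9 'a': node 1→2
i=10 'c': node 2→3  ** P0@[8:10],P1@[10:10]
i=11 'c': node 3→7 (via fail)  ** P1@[11:11]
i=12 'a': node 7→8
i=13 'a': node 8→9
i=14 'c': node 9→10  ** P0@[12:14],P1@[14:14],P3@[9:14]
i=15 'd': node 10→13 (via fail)
i=16 'b': node 13→12 (via fail)  ** P4@[15:16]
i=17 'c': node 12→4 (via fail)  ** P1@[17:17]
i=18 'a': node 4→1 (via fail)
i=19 'a': node 1→2
i=20 'c': node 2→3  ** P0@[18:20],P1@[20:20]
i=21 'a': node 3→1 (via fail)
i=22 'b': node 1→5  ** P2@[21:22]
i=23 'a': node 5→1 (via fail)
i=24 'b': node 1→5  ** P2@[23:24]
i=25 'a': node 5→1 (via fail)
i=26 'c': node 1→6  ** P1@[26:26]
i=27 'b': node 6→0 (via fail)
i=28 'a': node 0→1
i=29 'c': node 1→6  ** P1@[29:29]
i=30 'c': node 6→7  ** P1@[30:30]
i=31 'a': node 7→8
i=32 'a': node 8→9
i=33 'c': node 9→10  ** P0@[31:33],P1@[33:33],P3@[28:33]
i=34 'a': node 10→1 (via fail)
i=35 'd': node 1→11 (via fail)
i=36 'b': node 11→12  ** P4@[35:36]
i=37 'a': node 12→1 (via fail)
i=38 'b': node 1→5  ** P2@[37:38]
i=39 'a': node 5→1 (via fail)
i=40 'd': node 1→11 (via fail)
i=41 'd': node 11→11 (via fail)
i=42 'd': node 11→11 (via fail)
i=43 'd': node 11→11 (via fail)
i=44 'c': node 11→19  ** P1@[44:44],P7@[43:44]
i=45 'a': node 19→1 (via fail)
i=46 'c': node 1→6  ** P1@[46:46]
i=47 'd': node 6→13 (via fail)
i=48 'd': node 13→11 (via fail)
i=49 'a': node 11→1 (via fail)
i=50 'b': node 1→5  ** P2@[49:50]
i=51 'b': node 5→0 (via fail)
i=52 'a': node 0→1
i=53 'c': node 1→6  ** P1@[53:53]
i=54 'd': node 6→13 (via fail)
i=55 'c': node 13→14  ** P1@[55:55],P5@[53:55],P7@[54:55]
i=56 'd': node 14→13 (via fail)
i=57 'b': node 13→12 (via fail)  ** P4@[56:57]
i=58 'b': node 12→0 (via fail)
i=59 'd': node 0→11
i=60 'c': node 11→19  ** P1@[60:60],P7@[59:60]
i=61 'd': node 19→13 (via fail)
i=62 'a': node 13→15
i=63 'a': node 15→16
i=64 'b': node 16→17  ** P2@[63:64]
i=65 'a': node 17→18  ** P6@[60:65]
i=66 'c': node 18→6 (via fail)  ** P1@[66:66]
i=67 'c': node 6→7  ** P1@[67:67]
i=68 'd': node 7→13 (via fail)
i=69 'c': node 13→14  ** P1@[69:69],P5@[67:69],P7@[68:69]
i=70 'a': node 14→1 (via fail)
i=71 'a': node 1→2
i=72 'c': node 2→3  ** P0@[70:72],P1@[72:72]
i=73 'c': node 3→7 (via fail)  ** P1@[73:73]
i=74 'c': node 7→4 (via fail)  ** P1@[74:74]
i=75 'd': node 4→13
i=76 'a': node 13→15
i=77 'a': node 15→16
i=78 'b': node 16→17  ** P2@[77:78]
i=79 'a': node 17→18  ** P6@[74:79]

Matches: [[1,4],[3,1],[4,1],[7,0],[7,1],[7,3],[10,0],[10,1],[11,1],[14,0],[14,1],[14,3],[16,4],[17,1],[20,0],[20,1],[22,2],[24,2],[26,1],[29,1],[30,1],[33,0],[33,1],[33,3],[36,4],[38,2],[44,1],[44,7],[46,1],[50,2],[53,1],[55,1],[55,5],[55,7],[57,4],[60,1],[60,7],[64,2],[65,6],[66,1],[67,1],[69,1],[69,5],[69,7],[72,0],[72,1],[73,1],[74,1],[78,2],[79,6]]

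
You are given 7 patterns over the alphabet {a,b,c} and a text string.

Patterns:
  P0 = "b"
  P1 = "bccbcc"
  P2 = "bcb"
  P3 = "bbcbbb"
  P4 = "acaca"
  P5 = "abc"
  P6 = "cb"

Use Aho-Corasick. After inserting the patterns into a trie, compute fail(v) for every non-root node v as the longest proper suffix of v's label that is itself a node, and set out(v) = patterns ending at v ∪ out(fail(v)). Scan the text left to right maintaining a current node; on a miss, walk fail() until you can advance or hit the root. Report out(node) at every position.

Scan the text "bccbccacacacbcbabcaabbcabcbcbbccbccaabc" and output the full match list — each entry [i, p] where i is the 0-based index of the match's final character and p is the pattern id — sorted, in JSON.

Construct AC machine:
Trie nodes:
  n0 'ε': a→13 b→1 c→20
  n1 'b': b→8 c→2  [P0 ends]
  n2 'bc': b→7 c→3
  n3 'bcc': b→4
  n4 'bccb': c→5
  n5 'bccbc': c→6
  n6 'bccbcc': ·  [P1 ends]
  n7 'bcb': ·  [P2 ends]
  n8 'bb': c→9
  n9 'bbc': b→10
  n10 'bbcb': b→11
  n11 'bbcbb': b→12
  n12 'bbcbbb': ·  [P3 ends]
  n13 'a': b→18 c→14
  n14 'ac': a→15
  n15 'aca': c→16
  n16 'acac': a→17
  n17 'acaca': ·  [P4 ends]
  n18 'ab': c→19
  n19 'abc': ·  [P5 ends]
  n20 'c': b→21
  n21 'cb': ·  [P6 ends]

Failure links (BFS by depth):
  fail(1) 'b': from fail(0)=0 chase 'b': 0 ⇒ 0;  out={0}∪out(0)={0}
  fail(13) 'a': from fail(0)=0 chase 'a': 0 ⇒ 0;  out=∅∪out(0)=∅
  fail(20) 'c': from fail(0)=0 chase 'c': 0 ⇒ 0;  out=∅∪out(0)=∅
  fail(2) 'bc': from fail(1)=0 chase 'c': 0 ⇒ 20;  out=∅∪out(20)=∅
  fail(8) 'bb': from fail(1)=0 chase 'b': 0 ⇒ 1;  out=∅∪out(1)={0}
  fail(14) 'ac': from fail(13)=0 chase 'c': 0 ⇒ 20;  out=∅∪out(20)=∅
  fail(18) 'ab': from fail(13)=0 chase 'b': 0 ⇒ 1;  out=∅∪out(1)={0}
  fail(21) 'cb': from fail(20)=0 chase 'b': 0 ⇒ 1;  out={6}∪out(1)={0,6}
  fail(3) 'bcc': from fail(2)=20 chase 'c': 20→0 ⇒ 20;  out=∅∪out(20)=∅
  fail(7) 'bcb': from fail(2)=20 chase 'b': 20 ⇒ 21;  out={2}∪out(21)={0,2,6}
  fail(9) 'bbc': from fail(8)=1 chase 'c': 1 ⇒ 2;  out=∅∪out(2)=∅
  fail(15) 'aca': from fail(14)=20 chase 'a': 20→0 ⇒ 13;  out=∅∪out(13)=∅
  fail(19) 'abc': from fail(18)=1 chase 'c': 1 ⇒ 2;  out={5}∪out(2)={5}
  fail(4) 'bccb': from fail(3)=20 chase 'b': 20 ⇒ 21;  out=∅∪out(21)={0,6}
  fail(10) 'bbcb': from fail(9)=2 chase 'b': 2 ⇒ 7;  out=∅∪out(7)={0,2,6}
  fail(16) 'acac': from fail(15)=13 chase 'c': 13 ⇒ 14;  out=∅∪out(14)=∅
  fail(5) 'bccbc': from fail(4)=21 chase 'c': 21→1 ⇒ 2;  out=∅∪out(2)=∅
  fail(11) 'bbcbb': from fail(10)=7 chase 'b': 7→21→1 ⇒ 8;  out=∅∪out(8)={0}
  fail(17) 'acaca': from fail(16)=14 chase 'a': 14 ⇒ 15;  out={4}∪out(15)={4}
  fail(6) 'bccbcc': from fail(5)=2 chase 'c': 2 ⇒ 3;  out={1}∪out(3)={1}
  fail(12) 'bbcbbb': from fail(11)=8 chase 'b': 8→1 ⇒ 8;  out={3}∪out(8)={0,3}

Run:
pos 0 'b': at 1  emit P0@[0:0]
pos 1 'c': at 2
pos 2 'c': at 3
pos 3 'b': at 4  emit P0@[3:3],P6@[2:3]
pos 4 'c': at 5
pos 5 'c': at 6  emit P1@[0:5]
pos 6 'a': at 13 (fail-walked)
pos 7 'c': at 14
pos 8 'a': at 15
pos 9 'c': at 16
pos 10 'a': at 17  emit P4@[6:10]
pos 11 'c': at 16 (fail-walked)
pos 12 'b': at 21 (fail-walked)  emit P0@[12:12],P6@[11:12]
pos 13 'c': at 2 (fail-walked)
pos 14 'b': at 7  emit P0@[14:14],P2@[12:14],P6@[13:14]
pos 15 'a': at 13 (fail-walked)
pos 16 'b': at 18  emit P0@[16:16]
pos 17 'c': at 19  emit P5@[15:17]
pos 18 'a': at 13 (fail-walked)
pos 19 'a': at 13 (fail-walked)
pos 20 'b': at 18  emit P0@[20:20]
pos 21 'b': at 8 (fail-walked)  emit P0@[21:21]
pos 22 'c': at 9
pos 23 'a': at 13 (fail-walked)
pos 24 'b': at 18  emit P0@[24:24]
pos 25 'c': at 19  emit P5@[23:25]
pos 26 'b': at 7 (fail-walked)  emit P0@[26:26],P2@[24:26],P6@[25:26]
pos 27 'c': at 2 (fail-walked)
pos 28 'b': at 7  emit P0@[28:28],P2@[26:28],P6@[27:28]
pos 29 'b': at 8 (fail-walked)  emit P0@[29:29]
pos 30 'c': at 9
pos 31 'c': at 3 (fail-walked)
pos 32 'b': at 4  emit P0@[32:32],P6@[31:32]
pos 33 'c': at 5
pos 34 'c': at 6  emit P1@[29:34]
pos 35 'a': at 13 (fail-walked)
pos 36 'a': at 13 (fail-walked)
pos 37 'b': at 18  emit P0@[37:37]
pos 38 'c': at 19  emit P5@[36:38]

Matches: [[0,0],[3,0],[3,6],[5,1],[10,4],[12,0],[12,6],[14,0],[14,2],[14,6],[16,0],[17,5],[20,0],[21,0],[24,0],[25,5],[26,0],[26,2],[26,6],[28,0],[28,2],[28,6],[29,0],[32,0],[32,6],[34,1],[37,0],[38,5]]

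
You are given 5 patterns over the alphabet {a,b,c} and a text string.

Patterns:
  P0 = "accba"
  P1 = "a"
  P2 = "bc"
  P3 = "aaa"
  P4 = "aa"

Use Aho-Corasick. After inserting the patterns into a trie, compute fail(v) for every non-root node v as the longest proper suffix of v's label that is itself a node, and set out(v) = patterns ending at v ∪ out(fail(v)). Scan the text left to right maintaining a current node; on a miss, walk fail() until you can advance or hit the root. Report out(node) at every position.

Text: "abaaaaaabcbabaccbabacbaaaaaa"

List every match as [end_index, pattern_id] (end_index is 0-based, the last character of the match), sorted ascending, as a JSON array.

Build:
Trie (insert patterns):
  n0 'ε': a→1 b→6
  n1 'a': a→8 c→2  [P1 ends]
  n2 'ac': c→3
  n3 'acc': b→4
  n4 'accb': a→5
  n5 'accba': ·  [P0 ends]
  n6 'b': c→7
  n7 'bc': ·  [P2 ends]
  n8 'aa': a→9  [P4 ends]
  n9 'aaa': ·  [P3 ends]

Failure links (BFS by depth):
  n1('a'): parent n0 fail=0; on 'a' 0 → fail=0;  out {1}∪∅={1}
  n6('b'): parent n0 fail=0; on 'b' 0 → fail=0;  out ∅∪∅=∅
  n2('ac'): parent n1 fail=0; on 'c' 0 → fail=0;  out ∅∪∅=∅
  n7('bc'): parent n6 fail=0; on 'c' 0 → fail=0;  out {2}∪∅={2}
  n8('aa'): parent n1 fail=0; on 'a' 0 → fail=1;  out {4}∪{1}={1,4}
  n3('acc'): parent n2 fail=0; on 'c' 0 → fail=0;  out ∅∪∅=∅
  n9('aaa'): parent n8 fail=1; on 'a' 1 → fail=8;  out {3}∪{1,4}={1,3,4}
  n4('accb'): parent n3 fail=0; on 'b' 0 → fail=6;  out ∅∪∅=∅
  n5('accba'): parent n4 fail=6; on 'a' 6→0 → fail=1;  out {0}∪{1}={0,1}

Text stream:
i=0 'a': node 0→1  → match P1@[0:0]
i=1 'b': node 1→6 ·f
i=2 'a': node 6→1 ·f  → match P1@[2:2]
i=3 'a': node 1→8  → match P1@[3:3],P4@[2:3]
i=4 'a': node 8→9  → match P1@[4:4],P3@[2:4],P4@[3:4]
i=5 'a': node 9→9 ·f  → match P1@[5:5],P3@[3:5],P4@[4:5]
i=6 'a': node 9→9 ·f  → match P1@[6:6],P3@[4:6],P4@[5:6]
i=7 'a': node 9→9 ·f  → match P1@[7:7],P3@[5:7],P4@[6:7]
i=8 'b': node 9→6 ·f
i=9 'c': node 6→7  → match P2@[8:9]
i=10 'b': node 7→6 ·f
i=11 'a': node 6→1 ·f  → match P1@[11:11]
i=12 'b': node 1→6 ·f
i=13 'a': node 6→1 ·f  → match P1@[13:13]
i=14 'c': node 1→2
i=15 'c': node 2→3
i=16 'b': node 3→4
i=17 'a': node 4→5  → match P0@[13:17],P1@[17:17]
i=18 'b': node 5→6 ·f
i=19 'a': node 6→1 ·f  → match P1@[19:19]
i=20 'c': node 1→2
i=21 'b': node 2→6 ·f
i=22 'a': node 6→1 ·f  → match P1@[22:22]
i=23 'a': node 1→8  → match P1@[23:23],P4@[22:23]
i=24 'a': node 8→9  → match P1@[24:24],P3@[22:24],P4@[23:24]
i=25 'a': node 9→9 ·f  → match P1@[25:25],P3@[23:25],P4@[24:25]
i=26 'a': node 9→9 ·f  → match P1@[26:26],P3@[24:26],P4@[25:26]
i=27 'a': node 9→9 ·f  → match P1@[27:27],P3@[25:27],P4@[26:27]

Result: [[0,1],[2,1],[3,1],[3,4],[4,1],[4,3],[4,4],[5,1],[5,3],[5,4],[6,1],[6,3],[6,4],[7,1],[7,3],[7,4],[9,2],[11,1],[13,1],[17,0],[17,1],[19,1],[22,1],[23,1],[23,4],[24,1],[24,3],[24,4],[25,1],[25,3],[25,4],[26,1],[26,3],[26,4],[27,1],[27,3],[27,4]]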